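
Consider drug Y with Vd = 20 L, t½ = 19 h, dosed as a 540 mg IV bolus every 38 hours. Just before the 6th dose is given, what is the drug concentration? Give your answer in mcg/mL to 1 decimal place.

9.0 mcg/mL

f = (1/2)^(τ/t½) = (1/2)^(38/19) ≈ 0.2500.
C₀ = D/Vd = 540/20 ≈ 27.000 mcg/mL.
Before the 6th dose, 5 doses have been given. Superposition: Cmin = C₀·(f + f² + … + f^5).
≈ 27.000 × (0.2500 + 0.0625 + 0.0156 + 0.0039 + 0.0010) ≈ 27.000 × 0.3330 ≈ 8.991 mcg/mL.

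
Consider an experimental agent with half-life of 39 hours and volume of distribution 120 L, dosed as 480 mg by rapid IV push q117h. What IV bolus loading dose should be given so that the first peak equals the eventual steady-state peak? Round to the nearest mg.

549 mg

f = (1/2)^(117/39) ≈ 0.125000; accumulation ratio R = 1/(1−f) ≈ 1.14286.
Loading dose to hit Cmax,ss on first dose: D_load = D_maint·R ≈ 480 × 1.14286 ≈ 548.57 mg.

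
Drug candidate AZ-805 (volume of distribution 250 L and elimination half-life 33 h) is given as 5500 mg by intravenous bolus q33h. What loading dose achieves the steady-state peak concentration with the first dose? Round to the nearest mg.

11000 mg

f = (1/2)^(33/33) ≈ 0.500000; accumulation ratio R = 1/(1−f) ≈ 2.00000.
Loading dose to hit Cmax,ss on first dose: D_load = D_maint·R ≈ 5500 × 2.00000 ≈ 11000.00 mg.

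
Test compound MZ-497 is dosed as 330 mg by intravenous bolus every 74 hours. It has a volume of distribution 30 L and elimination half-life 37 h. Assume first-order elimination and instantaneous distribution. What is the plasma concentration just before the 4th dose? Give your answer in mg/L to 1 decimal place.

f = (1/2)^(τ/t½) = (1/2)^(74/37) ≈ 0.2500.
C₀ = D/Vd = 330/30 ≈ 11.000 mg/L.
Before the 4th dose, 3 doses have been given. Superposition: Cmin = C₀·(f + f² + … + f^3).
≈ 11.000 × (0.2500 + 0.0625 + 0.0156) ≈ 11.000 × 0.3281 ≈ 3.609 mg/L.

3.6 mg/L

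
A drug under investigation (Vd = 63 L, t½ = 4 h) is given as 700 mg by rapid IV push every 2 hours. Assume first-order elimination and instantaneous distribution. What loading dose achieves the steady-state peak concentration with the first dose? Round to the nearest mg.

f = (1/2)^(2/4) ≈ 0.707107; accumulation ratio R = 1/(1−f) ≈ 3.41422.
Loading dose to hit Cmax,ss on first dose: D_load = D_maint·R ≈ 700 × 3.41422 ≈ 2389.95 mg.

2390 mg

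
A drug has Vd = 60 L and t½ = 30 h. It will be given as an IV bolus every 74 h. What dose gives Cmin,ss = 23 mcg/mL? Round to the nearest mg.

τ/t½ = 74/30 ≈ 2.4667, so f = (1/2)^(74/30) ≈ 0.180909.
Cmin,ss = (D/Vd)·f/(1−f), so D = Cmin,ss·Vd·(1−f)/f.
D = 23 × 60 × (1−f)/f ≈ 23 × 60 × 4.52764 ≈ 6248.14 mg.

6248 mg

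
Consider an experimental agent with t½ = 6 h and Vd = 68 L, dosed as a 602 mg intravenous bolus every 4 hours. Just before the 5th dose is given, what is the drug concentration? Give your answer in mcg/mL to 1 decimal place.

12.7 mcg/mL

f = (1/2)^(τ/t½) = (1/2)^(4/6) ≈ 0.6300.
C₀ = D/Vd = 602/68 ≈ 8.853 mcg/mL.
Before the 5th dose, 4 doses have been given. Superposition: Cmin = C₀·(f + f² + … + f^4).
≈ 8.853 × (0.6300 + 0.3969 + 0.2500 + 0.1575) ≈ 8.853 × 1.4344 ≈ 12.699 mcg/mL.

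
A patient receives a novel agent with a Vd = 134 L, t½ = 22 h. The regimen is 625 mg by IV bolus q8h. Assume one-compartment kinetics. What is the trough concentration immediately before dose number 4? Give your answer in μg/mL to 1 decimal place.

8.6 μg/mL

f = (1/2)^(τ/t½) = (1/2)^(8/22) ≈ 0.7772.
C₀ = D/Vd = 625/134 ≈ 4.664 μg/mL.
Before the 4th dose, 3 doses have been given. Superposition: Cmin = C₀·(f + f² + … + f^3).
≈ 4.664 × (0.7772 + 0.6040 + 0.4695) ≈ 4.664 × 1.8507 ≈ 8.632 μg/mL.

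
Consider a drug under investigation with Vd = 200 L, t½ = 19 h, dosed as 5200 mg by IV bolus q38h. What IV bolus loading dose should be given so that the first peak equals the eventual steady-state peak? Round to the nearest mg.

f = (1/2)^(38/19) ≈ 0.250000; accumulation ratio R = 1/(1−f) ≈ 1.33333.
Loading dose to hit Cmax,ss on first dose: D_load = D_maint·R ≈ 5200 × 1.33333 ≈ 6933.32 mg.

6933 mg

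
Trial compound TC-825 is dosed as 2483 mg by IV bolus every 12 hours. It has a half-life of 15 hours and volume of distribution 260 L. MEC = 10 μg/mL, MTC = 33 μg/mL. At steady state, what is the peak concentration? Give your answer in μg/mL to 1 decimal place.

22.4 μg/mL

τ/t½ = 12/15 ≈ 0.8, so fraction remaining f = (1/2)^(12/15) ≈ 0.5743.
At steady state, accumulation factor R = 1/(1 − e^(−kτ)) ≈ 2.3491.
Each bolus raises the concentration by D/Vd = 2483/260 ≈ 9.550 μg/mL.
Steady-state peak Cmax,ss = C₀·R ≈ 9.550 × 2.3491 ≈ 22.434 μg/mL.
Peak 22.4 μg/mL vs MTC 33 μg/mL: below toxic threshold.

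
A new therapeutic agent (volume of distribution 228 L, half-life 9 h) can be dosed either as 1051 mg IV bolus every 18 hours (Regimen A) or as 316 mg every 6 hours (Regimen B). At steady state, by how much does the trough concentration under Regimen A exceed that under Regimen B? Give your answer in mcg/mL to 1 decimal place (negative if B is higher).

Regimen A: f = (1/2)^(18/9) ≈ 0.2500; Cmin,ss = (1051/228)·f/(1−f) ≈ 1.537 mcg/mL.
Regimen B: f = (1/2)^(6/9) ≈ 0.6300; Cmin,ss = (316/228)·f/(1−f) ≈ 2.360 mcg/mL.
Difference ≈ 1.537 − 2.360 ≈ -0.823 mcg/mL.

-0.8 mcg/mL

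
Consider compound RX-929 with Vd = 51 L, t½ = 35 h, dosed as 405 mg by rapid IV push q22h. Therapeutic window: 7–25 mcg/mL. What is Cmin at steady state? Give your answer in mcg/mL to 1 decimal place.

τ/t½ = 22/35 ≈ 0.62857, so fraction remaining f = (1/2)^(22/35) ≈ 0.6468.
Accumulation ratio R = 1/(1 − f) ≈ 1/0.3532 ≈ 2.8313.
Each bolus raises the concentration by D/Vd = 405/51 ≈ 7.941 mcg/mL.
Steady-state peak Cmax,ss = C₀·R ≈ 7.941 × 2.8313 ≈ 22.483 mcg/mL.
Steady-state trough Cmin,ss = Cmax,ss·f ≈ 22.483 × 0.6468 ≈ 14.542 mcg/mL.
Trough 14.5 mcg/mL vs MEC 7 mcg/mL: adequate.

14.5 mcg/mL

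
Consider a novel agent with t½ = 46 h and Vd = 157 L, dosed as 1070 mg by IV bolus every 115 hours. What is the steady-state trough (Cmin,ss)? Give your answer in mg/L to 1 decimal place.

1.5 mg/L

k = ln2/t½ = ln2/46 ≈ 0.015068 h⁻¹; fraction remaining f = e^(−kτ) = e^(−0.015068×115) ≈ 0.1768.
Each bolus raises the concentration by D/Vd = 1070/157 ≈ 6.815 mg/L.
Steady-state trough Cmin,ss = C₀·f/(1−f) ≈ 6.815 × 0.1768/0.8232 ≈ 1.464 mg/L.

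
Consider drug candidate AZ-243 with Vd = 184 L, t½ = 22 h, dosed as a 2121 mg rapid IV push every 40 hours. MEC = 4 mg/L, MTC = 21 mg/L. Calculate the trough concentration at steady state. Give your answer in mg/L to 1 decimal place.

4.6 mg/L

τ/t½ = 40/22 ≈ 1.8182, so fraction remaining f = (1/2)^(40/22) ≈ 0.2836.
At steady state, accumulation factor R = 1/(1 − e^(−kτ)) ≈ 1.3959.
Single-dose peak C₀ = D/Vd = 2121/184 ≈ 11.527 mg/L.
Steady-state peak Cmax,ss = C₀·R ≈ 11.527 × 1.3959 ≈ 16.091 mg/L.
Steady-state trough Cmin,ss = Cmax,ss·f ≈ 16.091 × 0.2836 ≈ 4.563 mg/L.
Trough 4.6 mg/L vs MEC 4 mg/L: adequate.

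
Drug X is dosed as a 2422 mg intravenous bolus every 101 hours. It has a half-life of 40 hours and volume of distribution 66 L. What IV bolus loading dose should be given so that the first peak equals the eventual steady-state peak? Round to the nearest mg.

f = (1/2)^(101/40) ≈ 0.173740; accumulation ratio R = 1/(1−f) ≈ 1.21027.
Loading dose to hit Cmax,ss on first dose: D_load = D_maint·R ≈ 2422 × 1.21027 ≈ 2931.27 mg.

2931 mg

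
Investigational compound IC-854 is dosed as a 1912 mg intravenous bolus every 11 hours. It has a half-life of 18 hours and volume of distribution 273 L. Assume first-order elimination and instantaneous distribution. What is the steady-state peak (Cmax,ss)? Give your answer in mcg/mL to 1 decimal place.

Over one 11-h interval, 11/18 ≈ 0.61111 half-lives elapse, leaving f ≈ 0.6547 of each dose.
Accumulation ratio R = 1/(1 − f) ≈ 1/0.3453 ≈ 2.8960.
Each bolus raises the concentration by D/Vd = 1912/273 ≈ 7.004 mcg/mL.
Steady-state peak Cmax,ss = C₀·R ≈ 7.004 × 2.8960 ≈ 20.284 mcg/mL.

20.3 mcg/mL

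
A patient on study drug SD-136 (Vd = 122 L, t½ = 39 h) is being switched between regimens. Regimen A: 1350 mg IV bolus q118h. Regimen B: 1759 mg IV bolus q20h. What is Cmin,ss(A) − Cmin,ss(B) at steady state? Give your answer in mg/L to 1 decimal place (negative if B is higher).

Regimen A: f = (1/2)^(118/39) ≈ 0.1228; Cmin,ss = (1350/122)·f/(1−f) ≈ 1.549 mg/L.
Regimen B: f = (1/2)^(20/39) ≈ 0.7009; Cmin,ss = (1759/122)·f/(1−f) ≈ 33.787 mg/L.
Difference ≈ 1.549 − 33.787 ≈ -32.238 mg/L.

-32.2 mg/L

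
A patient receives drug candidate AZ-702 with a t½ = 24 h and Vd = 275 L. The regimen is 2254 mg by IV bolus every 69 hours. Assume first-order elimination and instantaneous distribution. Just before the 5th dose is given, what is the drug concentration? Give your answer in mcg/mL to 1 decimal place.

f = (1/2)^(τ/t½) = (1/2)^(69/24) ≈ 0.1363.
C₀ = D/Vd = 2254/275 ≈ 8.196 mcg/mL.
Before the 5th dose, 4 doses have been given. Superposition: Cmin = C₀·(f + f² + … + f^4).
≈ 8.196 × (0.1363 + 0.0186 + 0.0025 + 0.0003) ≈ 8.196 × 0.1577 ≈ 1.293 mcg/mL.

1.3 mcg/mL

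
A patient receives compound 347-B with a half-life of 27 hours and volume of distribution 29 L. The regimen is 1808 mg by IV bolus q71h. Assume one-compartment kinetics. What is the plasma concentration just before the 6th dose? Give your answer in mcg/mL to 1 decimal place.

f = (1/2)^(τ/t½) = (1/2)^(71/27) ≈ 0.1616.
C₀ = D/Vd = 1808/29 ≈ 62.345 mcg/mL.
Before the 6th dose, 5 doses have been given. Superposition: Cmin = C₀·(f + f² + … + f^5).
≈ 62.345 × (0.1616 + 0.0261 + 0.0042 + 0.0007 + 0.0001) ≈ 62.345 × 0.1927 ≈ 12.014 mcg/mL.

12.0 mcg/mL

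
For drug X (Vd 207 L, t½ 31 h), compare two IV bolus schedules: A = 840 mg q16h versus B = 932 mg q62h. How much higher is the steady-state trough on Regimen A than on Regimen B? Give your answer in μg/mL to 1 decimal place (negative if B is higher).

Regimen A: f = (1/2)^(16/31) ≈ 0.6992; Cmin,ss = (840/207)·f/(1−f) ≈ 9.433 μg/mL.
Regimen B: f = (1/2)^(62/31) ≈ 0.2500; Cmin,ss = (932/207)·f/(1−f) ≈ 1.501 μg/mL.
Difference ≈ 9.433 − 1.501 ≈ 7.932 μg/mL.

7.9 μg/mL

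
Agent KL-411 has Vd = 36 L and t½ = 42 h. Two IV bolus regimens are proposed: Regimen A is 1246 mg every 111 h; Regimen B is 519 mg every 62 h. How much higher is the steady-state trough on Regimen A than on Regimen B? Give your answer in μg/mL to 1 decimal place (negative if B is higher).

-1.5 μg/mL

Regimen A: f = (1/2)^(111/42) ≈ 0.1601; Cmin,ss = (1246/36)·f/(1−f) ≈ 6.597 μg/mL.
Regimen B: f = (1/2)^(62/42) ≈ 0.3594; Cmin,ss = (519/36)·f/(1−f) ≈ 8.088 μg/mL.
Difference ≈ 6.597 − 8.088 ≈ -1.491 μg/mL.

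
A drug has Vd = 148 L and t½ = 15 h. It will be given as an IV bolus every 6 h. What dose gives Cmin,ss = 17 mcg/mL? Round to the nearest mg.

τ/t½ = 6/15 ≈ 0.4, so f = (1/2)^(6/15) ≈ 0.757858.
Cmin,ss = (D/Vd)·f/(1−f), so D = Cmin,ss·Vd·(1−f)/f.
D = 17 × 148 × (1−f)/f ≈ 17 × 148 × 0.31951 ≈ 803.89 mg.

804 mg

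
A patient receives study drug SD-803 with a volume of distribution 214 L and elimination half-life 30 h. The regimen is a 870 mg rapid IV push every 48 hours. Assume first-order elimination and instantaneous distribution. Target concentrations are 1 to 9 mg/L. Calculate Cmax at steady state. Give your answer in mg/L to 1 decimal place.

τ/t½ = 48/30 ≈ 1.6, so fraction remaining f = (1/2)^(48/30) ≈ 0.3299.
Accumulation ratio R = 1/(1 − f) ≈ 1/0.6701 ≈ 1.4923.
Each bolus raises the concentration by D/Vd = 870/214 ≈ 4.065 mg/L.
Steady-state peak Cmax,ss = C₀·R ≈ 4.065 × 1.4923 ≈ 6.066 mg/L.
Peak 6.1 mg/L vs MTC 9 mg/L: below toxic threshold.

6.1 mg/L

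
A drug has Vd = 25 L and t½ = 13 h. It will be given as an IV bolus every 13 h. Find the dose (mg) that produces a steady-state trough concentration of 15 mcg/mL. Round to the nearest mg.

τ/t½ = 13/13 ≈ 1, so f = (1/2)^(13/13) ≈ 0.500000.
Cmin,ss = (D/Vd)·f/(1−f), so D = Cmin,ss·Vd·(1−f)/f.
D = 15 × 25 × (1−f)/f ≈ 15 × 25 × 1.00000 ≈ 375.00 mg.

375 mg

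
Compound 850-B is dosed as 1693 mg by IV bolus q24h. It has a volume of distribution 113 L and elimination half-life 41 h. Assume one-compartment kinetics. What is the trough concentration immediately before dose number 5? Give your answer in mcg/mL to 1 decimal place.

24.0 mcg/mL

f = (1/2)^(τ/t½) = (1/2)^(24/41) ≈ 0.6665.
C₀ = D/Vd = 1693/113 ≈ 14.982 mcg/mL.
Before the 5th dose, 4 doses have been given. Superposition: Cmin = C₀·(f + f² + … + f^4).
≈ 14.982 × (0.6665 + 0.4442 + 0.2961 + 0.1973) ≈ 14.982 × 1.6041 ≈ 24.033 mcg/mL.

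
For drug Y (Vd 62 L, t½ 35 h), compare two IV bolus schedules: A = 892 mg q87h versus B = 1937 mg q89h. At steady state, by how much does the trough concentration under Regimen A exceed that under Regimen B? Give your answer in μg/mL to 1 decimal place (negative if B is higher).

Regimen A: f = (1/2)^(87/35) ≈ 0.1785; Cmin,ss = (892/62)·f/(1−f) ≈ 3.126 μg/mL.
Regimen B: f = (1/2)^(89/35) ≈ 0.1716; Cmin,ss = (1937/62)·f/(1−f) ≈ 6.472 μg/mL.
Difference ≈ 3.126 − 6.472 ≈ -3.346 μg/mL.

-3.3 μg/mL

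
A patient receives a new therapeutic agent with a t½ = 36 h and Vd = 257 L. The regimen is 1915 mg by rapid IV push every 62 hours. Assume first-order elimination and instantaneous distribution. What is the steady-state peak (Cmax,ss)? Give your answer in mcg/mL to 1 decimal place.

k = ln2/t½ = ln2/36 ≈ 0.019254 h⁻¹; fraction remaining f = e^(−kτ) = e^(−0.019254×62) ≈ 0.3031.
Accumulation ratio R = 1/(1 − f) ≈ 1/0.6969 ≈ 1.4349.
Each bolus raises the concentration by D/Vd = 1915/257 ≈ 7.451 mcg/mL.
Cmax,ss = C₀/(1 − f) ≈ 7.451/0.6969 ≈ 10.692 mcg/mL.

10.7 mcg/mL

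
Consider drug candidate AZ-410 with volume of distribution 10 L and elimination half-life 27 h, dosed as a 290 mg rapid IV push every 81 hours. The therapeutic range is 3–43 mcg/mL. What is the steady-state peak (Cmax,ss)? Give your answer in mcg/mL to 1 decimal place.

33.1 mcg/mL

The dosing interval is 3 half-lives, so f = 2^(−3) = 0.125.
Accumulation ratio R = 1/(1 − f) = 1/0.875 = 8/7.
Single-dose peak C₀ = D/Vd = 290/10 = 29 mcg/mL.
Steady-state peak Cmax,ss = C₀·R = 29 × 8/7 ≈ 33.143 mcg/mL.
Peak 33.1 mcg/mL vs MTC 43 mcg/mL: below toxic threshold.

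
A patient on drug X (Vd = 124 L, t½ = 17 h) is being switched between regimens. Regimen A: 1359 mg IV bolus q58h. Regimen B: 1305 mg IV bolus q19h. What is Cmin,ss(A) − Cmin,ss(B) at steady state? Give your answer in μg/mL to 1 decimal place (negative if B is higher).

-7.9 μg/mL

Regimen A: f = (1/2)^(58/17) ≈ 0.0940; Cmin,ss = (1359/124)·f/(1−f) ≈ 1.137 μg/mL.
Regimen B: f = (1/2)^(19/17) ≈ 0.4608; Cmin,ss = (1305/124)·f/(1−f) ≈ 8.994 μg/mL.
Difference ≈ 1.137 − 8.994 ≈ -7.857 μg/mL.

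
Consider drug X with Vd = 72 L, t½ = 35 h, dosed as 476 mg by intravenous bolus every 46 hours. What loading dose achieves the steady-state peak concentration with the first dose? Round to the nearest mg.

f = (1/2)^(46/35) ≈ 0.402125; accumulation ratio R = 1/(1−f) ≈ 1.67259.
Loading dose to hit Cmax,ss on first dose: D_load = D_maint·R ≈ 476 × 1.67259 ≈ 796.15 mg.

796 mg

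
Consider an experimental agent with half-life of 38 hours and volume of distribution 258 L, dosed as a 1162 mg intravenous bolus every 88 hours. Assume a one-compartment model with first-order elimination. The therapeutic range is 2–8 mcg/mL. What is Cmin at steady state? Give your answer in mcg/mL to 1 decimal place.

1.1 mcg/mL

τ/t½ = 88/38 ≈ 2.3158, so fraction remaining f = (1/2)^(88/38) ≈ 0.2009.
Accumulation ratio R = 1/(1 − f) ≈ 1/0.7991 ≈ 1.2514.
Each bolus raises the concentration by D/Vd = 1162/258 ≈ 4.504 mcg/mL.
Cmax,ss = C₀/(1 − f) ≈ 4.504/0.7991 ≈ 5.636 mcg/mL.
Steady-state trough Cmin,ss = Cmax,ss·f ≈ 5.636 × 0.2009 ≈ 1.132 mcg/mL.
Trough 1.1 mcg/mL vs MEC 2 mcg/mL: subtherapeutic.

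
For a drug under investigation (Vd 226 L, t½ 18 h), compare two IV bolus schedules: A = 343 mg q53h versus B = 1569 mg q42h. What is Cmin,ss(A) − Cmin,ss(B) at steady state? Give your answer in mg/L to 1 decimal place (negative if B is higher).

Regimen A: f = (1/2)^(53/18) ≈ 0.1299; Cmin,ss = (343/226)·f/(1−f) ≈ 0.227 mg/L.
Regimen B: f = (1/2)^(42/18) ≈ 0.1984; Cmin,ss = (1569/226)·f/(1−f) ≈ 1.718 mg/L.
Difference ≈ 0.227 − 1.718 ≈ -1.491 mg/L.

-1.5 mg/L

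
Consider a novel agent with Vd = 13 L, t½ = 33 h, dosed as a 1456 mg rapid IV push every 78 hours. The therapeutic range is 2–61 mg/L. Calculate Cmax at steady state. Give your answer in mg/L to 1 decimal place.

Over one 78-h interval, 78/33 ≈ 2.3636 half-lives elapse, leaving f ≈ 0.1943 of each dose.
At steady state, accumulation factor R = 1/(1 − e^(−kτ)) ≈ 1.2412.
Each bolus raises the concentration by D/Vd = 1456/13 ≈ 112.000 mg/L.
Steady-state peak Cmax,ss = C₀·R ≈ 112.000 × 1.2412 ≈ 139.014 mg/L.
Peak 139.0 mg/L vs MTC 61 mg/L: exceeds toxic threshold.

139.0 mg/L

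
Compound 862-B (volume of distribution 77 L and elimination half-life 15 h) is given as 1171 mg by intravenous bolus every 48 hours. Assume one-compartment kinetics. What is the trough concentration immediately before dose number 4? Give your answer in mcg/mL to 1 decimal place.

f = (1/2)^(τ/t½) = (1/2)^(48/15) ≈ 0.1088.
C₀ = D/Vd = 1171/77 ≈ 15.208 mcg/mL.
Before the 4th dose, 3 doses have been given. Superposition: Cmin = C₀·(f + f² + … + f^3).
≈ 15.208 × (0.1088 + 0.0118 + 0.0013) ≈ 15.208 × 0.1219 ≈ 1.854 mcg/mL.

1.9 mcg/mL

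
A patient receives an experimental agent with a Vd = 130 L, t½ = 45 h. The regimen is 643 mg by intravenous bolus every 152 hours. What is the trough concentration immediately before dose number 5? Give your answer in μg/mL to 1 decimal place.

f = (1/2)^(τ/t½) = (1/2)^(152/45) ≈ 0.0962.
C₀ = D/Vd = 643/130 ≈ 4.946 μg/mL.
Before the 5th dose, 4 doses have been given. Superposition: Cmin = C₀·(f + f² + … + f^4).
≈ 4.946 × (0.0962 + 0.0093 + 0.0009 + 0.0001) ≈ 4.946 × 0.1065 ≈ 0.527 μg/mL.

0.5 μg/mL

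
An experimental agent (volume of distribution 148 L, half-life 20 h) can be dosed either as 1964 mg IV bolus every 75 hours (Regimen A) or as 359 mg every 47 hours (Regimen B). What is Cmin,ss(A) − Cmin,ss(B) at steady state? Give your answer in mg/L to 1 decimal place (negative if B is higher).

0.5 mg/L

Regimen A: f = (1/2)^(75/20) ≈ 0.0743; Cmin,ss = (1964/148)·f/(1−f) ≈ 1.065 mg/L.
Regimen B: f = (1/2)^(47/20) ≈ 0.1961; Cmin,ss = (359/148)·f/(1−f) ≈ 0.592 mg/L.
Difference ≈ 1.065 − 0.592 ≈ 0.473 mg/L.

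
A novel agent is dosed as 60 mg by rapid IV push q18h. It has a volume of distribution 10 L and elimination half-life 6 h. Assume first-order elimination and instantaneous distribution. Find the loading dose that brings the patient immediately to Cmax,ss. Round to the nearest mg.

f = (1/2)^(18/6) ≈ 0.125000; accumulation ratio R = 1/(1−f) ≈ 1.14286.
Loading dose to hit Cmax,ss on first dose: D_load = D_maint·R ≈ 60 × 1.14286 ≈ 68.57 mg.

69 mg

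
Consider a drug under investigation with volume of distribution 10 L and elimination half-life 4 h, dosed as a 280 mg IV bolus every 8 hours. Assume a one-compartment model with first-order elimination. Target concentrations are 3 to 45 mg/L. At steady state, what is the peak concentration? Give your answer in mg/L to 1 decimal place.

τ = 8 h = 2 half-lives, so f = (1/2)^2 = 0.25.
At steady state, R = 1/(1 − 0.25) = 4/3.
Single-dose peak C₀ = D/Vd = 280/10 = 28 mg/L.
Steady-state peak Cmax,ss = C₀·R = 28 × 4/3 ≈ 37.333 mg/L.
Peak 37.3 mg/L vs MTC 45 mg/L: below toxic threshold.

37.3 mg/L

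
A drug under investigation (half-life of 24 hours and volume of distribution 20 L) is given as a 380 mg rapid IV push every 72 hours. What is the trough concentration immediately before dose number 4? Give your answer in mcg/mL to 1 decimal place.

f = (1/2)^(τ/t½) = (1/2)^(72/24) ≈ 0.1250.
C₀ = D/Vd = 380/20 ≈ 19.000 mcg/mL.
Before the 4th dose, 3 doses have been given. Superposition: Cmin = C₀·(f + f² + … + f^3).
≈ 19.000 × (0.1250 + 0.0156 + 0.0020) ≈ 19.000 × 0.1426 ≈ 2.709 mcg/mL.

2.7 mcg/mL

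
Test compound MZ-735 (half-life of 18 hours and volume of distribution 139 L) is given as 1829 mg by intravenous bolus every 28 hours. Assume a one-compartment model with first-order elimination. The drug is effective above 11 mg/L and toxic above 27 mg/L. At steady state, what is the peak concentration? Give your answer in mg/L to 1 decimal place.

19.9 mg/L

Over one 28-h interval, 28/18 ≈ 1.5556 half-lives elapse, leaving f ≈ 0.3402 of each dose.
At steady state, accumulation factor R = 1/(1 − e^(−kτ)) ≈ 1.5156.
Each bolus raises the concentration by D/Vd = 1829/139 ≈ 13.158 mg/L.
Cmax,ss = C₀/(1 − f) ≈ 13.158/0.6598 ≈ 19.942 mg/L.
Peak 19.9 mg/L vs MTC 27 mg/L: below toxic threshold.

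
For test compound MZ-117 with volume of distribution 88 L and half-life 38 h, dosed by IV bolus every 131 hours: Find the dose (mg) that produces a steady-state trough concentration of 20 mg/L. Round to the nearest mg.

17439 mg

τ/t½ = 131/38 ≈ 3.4474, so f = (1/2)^(131/38) ≈ 0.091672.
Cmin,ss = (D/Vd)·f/(1−f), so D = Cmin,ss·Vd·(1−f)/f.
D = 20 × 88 × (1−f)/f ≈ 20 × 88 × 9.90846 ≈ 17438.89 mg.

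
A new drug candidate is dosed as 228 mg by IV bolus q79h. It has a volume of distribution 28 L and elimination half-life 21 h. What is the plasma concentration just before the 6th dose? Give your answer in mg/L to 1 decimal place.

0.6 mg/L

f = (1/2)^(τ/t½) = (1/2)^(79/21) ≈ 0.0737.
C₀ = D/Vd = 228/28 ≈ 8.143 mg/L.
Before the 6th dose, 5 doses have been given. Superposition: Cmin = C₀·(f + f² + … + f^5).
≈ 8.143 × (0.0737 + 0.0054 + 0.0004 + 0.0000 + 0.0000) ≈ 8.143 × 0.0795 ≈ 0.647 mg/L.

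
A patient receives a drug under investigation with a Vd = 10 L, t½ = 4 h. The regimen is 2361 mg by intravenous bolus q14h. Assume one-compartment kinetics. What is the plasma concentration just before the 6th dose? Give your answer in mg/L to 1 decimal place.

22.9 mg/L

f = (1/2)^(τ/t½) = (1/2)^(14/4) ≈ 0.0884.
C₀ = D/Vd = 2361/10 ≈ 236.100 mg/L.
Before the 6th dose, 5 doses have been given. Superposition: Cmin = C₀·(f + f² + … + f^5).
≈ 236.100 × (0.0884 + 0.0078 + 0.0007 + 0.0001 + 0.0000) ≈ 236.100 × 0.0970 ≈ 22.902 mg/L.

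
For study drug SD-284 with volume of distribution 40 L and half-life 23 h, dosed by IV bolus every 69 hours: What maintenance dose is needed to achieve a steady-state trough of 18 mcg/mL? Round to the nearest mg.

τ/t½ = 69/23 ≈ 3, so f = (1/2)^(69/23) ≈ 0.125000.
Cmin,ss = (D/Vd)·f/(1−f), so D = Cmin,ss·Vd·(1−f)/f.
D = 18 × 40 × (1−f)/f ≈ 18 × 40 × 7.00000 ≈ 5040.00 mg.

5040 mg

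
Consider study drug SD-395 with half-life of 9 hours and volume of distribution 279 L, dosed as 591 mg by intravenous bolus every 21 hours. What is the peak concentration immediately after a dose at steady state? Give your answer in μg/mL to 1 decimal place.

k = ln2/t½ = ln2/9 ≈ 0.077016 h⁻¹; fraction remaining f = e^(−kτ) = e^(−0.077016×21) ≈ 0.1984.
Accumulation ratio R = 1/(1 − f) ≈ 1/0.8016 ≈ 1.2475.
Single-dose peak C₀ = D/Vd = 591/279 ≈ 2.118 μg/mL.
Cmax,ss = C₀/(1 − f) ≈ 2.118/0.8016 ≈ 2.642 μg/mL.

2.6 μg/mL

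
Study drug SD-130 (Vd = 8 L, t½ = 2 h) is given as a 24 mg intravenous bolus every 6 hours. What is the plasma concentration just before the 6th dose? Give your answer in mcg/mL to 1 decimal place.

f = (1/2)^(τ/t½) = (1/2)^(6/2) ≈ 0.1250.
C₀ = D/Vd = 24/8 ≈ 3.000 mcg/mL.
Before the 6th dose, 5 doses have been given. Superposition: Cmin = C₀·(f + f² + … + f^5).
≈ 3.000 × (0.1250 + 0.0156 + 0.0020 + 0.0002 + 0.0000) ≈ 3.000 × 0.1428 ≈ 0.428 mcg/mL.

0.4 mcg/mL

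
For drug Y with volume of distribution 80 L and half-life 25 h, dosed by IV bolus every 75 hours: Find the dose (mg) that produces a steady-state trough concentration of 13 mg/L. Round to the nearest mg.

7280 mg

τ/t½ = 75/25 ≈ 3, so f = (1/2)^(75/25) ≈ 0.125000.
Cmin,ss = (D/Vd)·f/(1−f), so D = Cmin,ss·Vd·(1−f)/f.
D = 13 × 80 × (1−f)/f ≈ 13 × 80 × 7.00000 ≈ 7280.00 mg.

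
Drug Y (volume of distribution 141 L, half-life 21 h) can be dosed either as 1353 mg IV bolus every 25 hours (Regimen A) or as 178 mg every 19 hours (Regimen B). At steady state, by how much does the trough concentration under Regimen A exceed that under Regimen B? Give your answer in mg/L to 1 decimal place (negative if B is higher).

6.0 mg/L

Regimen A: f = (1/2)^(25/21) ≈ 0.4382; Cmin,ss = (1353/141)·f/(1−f) ≈ 7.485 mg/L.
Regimen B: f = (1/2)^(19/21) ≈ 0.5341; Cmin,ss = (178/141)·f/(1−f) ≈ 1.447 mg/L.
Difference ≈ 7.485 − 1.447 ≈ 6.038 mg/L.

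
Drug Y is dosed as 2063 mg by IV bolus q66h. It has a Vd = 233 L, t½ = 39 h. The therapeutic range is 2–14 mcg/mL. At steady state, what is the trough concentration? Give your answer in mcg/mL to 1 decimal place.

4.0 mcg/mL

k = ln2/t½ = ln2/39 ≈ 0.017773 h⁻¹; fraction remaining f = e^(−kτ) = e^(−0.017773×66) ≈ 0.3094.
Accumulation ratio R = 1/(1 − f) ≈ 1/0.6906 ≈ 1.4480.
Each bolus raises the concentration by D/Vd = 2063/233 ≈ 8.854 mcg/mL.
Cmax,ss = C₀/(1 − f) ≈ 8.854/0.6906 ≈ 12.821 mcg/mL.
One interval later, Cmin,ss = Cmax,ss·e^(−kτ) ≈ 12.821 × 0.3094 ≈ 3.967 mcg/mL.
Trough 4.0 mcg/mL vs MEC 2 mcg/mL: adequate.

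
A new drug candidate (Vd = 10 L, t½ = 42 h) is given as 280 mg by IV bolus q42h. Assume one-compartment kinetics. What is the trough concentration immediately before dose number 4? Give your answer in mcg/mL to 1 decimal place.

24.5 mcg/mL

f = (1/2)^(τ/t½) = (1/2)^(42/42) ≈ 0.5000.
C₀ = D/Vd = 280/10 ≈ 28.000 mcg/mL.
Before the 4th dose, 3 doses have been given. Superposition: Cmin = C₀·(f + f² + … + f^3).
≈ 28.000 × (0.5000 + 0.2500 + 0.1250) ≈ 28.000 × 0.8750 ≈ 24.500 mcg/mL.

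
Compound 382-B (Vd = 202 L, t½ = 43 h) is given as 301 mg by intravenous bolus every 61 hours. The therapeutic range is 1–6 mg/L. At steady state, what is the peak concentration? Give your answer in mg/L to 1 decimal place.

τ/t½ = 61/43 ≈ 1.4186, so fraction remaining f = (1/2)^(61/43) ≈ 0.3741.
At steady state, accumulation factor R = 1/(1 − e^(−kτ)) ≈ 1.5977.
Each bolus raises the concentration by D/Vd = 301/202 ≈ 1.490 mg/L.
Steady-state peak Cmax,ss = C₀·R ≈ 1.490 × 1.5977 ≈ 2.381 mg/L.
Peak 2.4 mg/L vs MTC 6 mg/L: below toxic threshold.

2.4 mg/L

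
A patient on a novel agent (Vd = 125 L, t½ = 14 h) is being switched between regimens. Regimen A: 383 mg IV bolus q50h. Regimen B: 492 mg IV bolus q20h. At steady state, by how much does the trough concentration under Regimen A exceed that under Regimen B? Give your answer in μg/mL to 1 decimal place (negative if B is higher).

-2.0 μg/mL

Regimen A: f = (1/2)^(50/14) ≈ 0.0841; Cmin,ss = (383/125)·f/(1−f) ≈ 0.281 μg/mL.
Regimen B: f = (1/2)^(20/14) ≈ 0.3715; Cmin,ss = (492/125)·f/(1−f) ≈ 2.327 μg/mL.
Difference ≈ 0.281 − 2.327 ≈ -2.046 μg/mL.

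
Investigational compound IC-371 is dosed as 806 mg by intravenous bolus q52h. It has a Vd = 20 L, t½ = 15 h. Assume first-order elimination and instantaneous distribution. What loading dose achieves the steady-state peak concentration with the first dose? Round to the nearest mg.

f = (1/2)^(52/15) ≈ 0.090454; accumulation ratio R = 1/(1−f) ≈ 1.09945.
Loading dose to hit Cmax,ss on first dose: D_load = D_maint·R ≈ 806 × 1.09945 ≈ 886.16 mg.

886 mg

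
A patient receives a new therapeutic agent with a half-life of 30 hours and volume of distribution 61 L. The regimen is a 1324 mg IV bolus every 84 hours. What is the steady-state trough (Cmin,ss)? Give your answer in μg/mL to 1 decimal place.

Over one 84-h interval, 84/30 ≈ 2.8 half-lives elapse, leaving f ≈ 0.1436 of each dose.
At steady state, accumulation factor R = 1/(1 − e^(−kτ)) ≈ 1.1677.
Each bolus raises the concentration by D/Vd = 1324/61 ≈ 21.705 μg/mL.
Steady-state peak Cmax,ss = C₀·R ≈ 21.705 × 1.1677 ≈ 25.345 μg/mL.
Steady-state trough Cmin,ss = Cmax,ss·f ≈ 25.345 × 0.1436 ≈ 3.640 μg/mL.

3.6 μg/mL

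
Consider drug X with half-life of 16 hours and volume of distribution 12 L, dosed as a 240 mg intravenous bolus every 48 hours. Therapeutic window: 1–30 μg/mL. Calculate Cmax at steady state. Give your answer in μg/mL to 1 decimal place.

The dosing interval is 3 half-lives, so f = 2^(−3) = 0.125.
At steady state, R = 1/(1 − 0.125) = 8/7.
Single-dose peak C₀ = D/Vd = 240/12 = 20 μg/mL.
Steady-state peak Cmax,ss = C₀·R = 20 × 8/7 ≈ 22.857 μg/mL.
Peak 22.9 μg/mL vs MTC 30 μg/mL: below toxic threshold.

22.9 μg/mL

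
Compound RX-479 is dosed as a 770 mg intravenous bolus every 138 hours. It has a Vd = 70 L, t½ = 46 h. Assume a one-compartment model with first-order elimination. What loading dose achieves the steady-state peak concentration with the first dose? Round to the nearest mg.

f = (1/2)^(138/46) ≈ 0.125000; accumulation ratio R = 1/(1−f) ≈ 1.14286.
Loading dose to hit Cmax,ss on first dose: D_load = D_maint·R ≈ 770 × 1.14286 ≈ 880.00 mg.

880 mg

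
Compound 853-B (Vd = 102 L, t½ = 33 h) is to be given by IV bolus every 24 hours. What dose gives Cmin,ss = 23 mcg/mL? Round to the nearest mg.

1538 mg

τ/t½ = 24/33 ≈ 0.72727, so f = (1/2)^(24/33) ≈ 0.604045.
Cmin,ss = (D/Vd)·f/(1−f), so D = Cmin,ss·Vd·(1−f)/f.
D = 23 × 102 × (1−f)/f ≈ 23 × 102 × 0.65551 ≈ 1537.83 mg.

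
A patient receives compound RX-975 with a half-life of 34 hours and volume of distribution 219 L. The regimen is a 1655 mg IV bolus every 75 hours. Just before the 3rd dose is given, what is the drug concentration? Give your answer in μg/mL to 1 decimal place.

2.0 μg/mL

f = (1/2)^(τ/t½) = (1/2)^(75/34) ≈ 0.2168.
C₀ = D/Vd = 1655/219 ≈ 7.557 μg/mL.
Before the 3rd dose, 2 doses have been given. Superposition: Cmin = C₀·(f + f²).
≈ 7.557 × (0.2168 + 0.0470) ≈ 7.557 × 0.2638 ≈ 1.994 μg/mL.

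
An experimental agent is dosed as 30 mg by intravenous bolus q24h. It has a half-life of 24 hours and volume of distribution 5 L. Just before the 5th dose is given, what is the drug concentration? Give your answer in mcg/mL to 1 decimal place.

f = (1/2)^(τ/t½) = (1/2)^(24/24) ≈ 0.5000.
C₀ = D/Vd = 30/5 ≈ 6.000 mcg/mL.
Before the 5th dose, 4 doses have been given. Superposition: Cmin = C₀·(f + f² + … + f^4).
≈ 6.000 × (0.5000 + 0.2500 + 0.1250 + 0.0625) ≈ 6.000 × 0.9375 ≈ 5.625 mcg/mL.

5.6 mcg/mL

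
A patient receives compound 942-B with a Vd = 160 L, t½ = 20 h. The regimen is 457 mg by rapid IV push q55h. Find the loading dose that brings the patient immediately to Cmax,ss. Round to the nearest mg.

f = (1/2)^(55/20) ≈ 0.148651; accumulation ratio R = 1/(1−f) ≈ 1.17461.
Loading dose to hit Cmax,ss on first dose: D_load = D_maint·R ≈ 457 × 1.17461 ≈ 536.80 mg.

537 mg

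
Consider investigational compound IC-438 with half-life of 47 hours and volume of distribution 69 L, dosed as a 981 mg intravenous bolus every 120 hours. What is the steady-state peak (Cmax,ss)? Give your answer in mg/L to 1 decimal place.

17.1 mg/L

k = ln2/t½ = ln2/47 ≈ 0.014748 h⁻¹; fraction remaining f = e^(−kτ) = e^(−0.014748×120) ≈ 0.1704.
Accumulation ratio R = 1/(1 − f) ≈ 1/0.8296 ≈ 1.2054.
Each bolus raises the concentration by D/Vd = 981/69 ≈ 14.217 mg/L.
Cmax,ss = C₀/(1 − f) ≈ 14.217/0.8296 ≈ 17.137 mg/L.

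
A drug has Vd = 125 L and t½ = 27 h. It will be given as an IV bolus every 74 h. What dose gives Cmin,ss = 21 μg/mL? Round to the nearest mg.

τ/t½ = 74/27 ≈ 2.7407, so f = (1/2)^(74/27) ≈ 0.149608.
Cmin,ss = (D/Vd)·f/(1−f), so D = Cmin,ss·Vd·(1−f)/f.
D = 21 × 125 × (1−f)/f ≈ 21 × 125 × 5.68413 ≈ 14920.84 mg.

14921 mg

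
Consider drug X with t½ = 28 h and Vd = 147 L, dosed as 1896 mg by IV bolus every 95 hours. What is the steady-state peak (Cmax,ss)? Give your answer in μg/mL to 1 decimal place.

τ/t½ = 95/28 ≈ 3.3929, so fraction remaining f = (1/2)^(95/28) ≈ 0.0952.
At steady state, accumulation factor R = 1/(1 − e^(−kτ)) ≈ 1.1052.
Single-dose peak C₀ = D/Vd = 1896/147 ≈ 12.898 μg/mL.
Cmax,ss = C₀/(1 − f) ≈ 12.898/0.9048 ≈ 14.255 μg/mL.

14.3 μg/mL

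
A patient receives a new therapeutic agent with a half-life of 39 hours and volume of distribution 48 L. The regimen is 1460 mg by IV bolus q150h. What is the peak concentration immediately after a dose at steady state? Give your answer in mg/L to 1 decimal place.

32.7 mg/L

Over one 150-h interval, 150/39 ≈ 3.8462 half-lives elapse, leaving f ≈ 0.0695 of each dose.
At steady state, accumulation factor R = 1/(1 − e^(−kτ)) ≈ 1.0747.
Single-dose peak C₀ = D/Vd = 1460/48 ≈ 30.417 mg/L.
Steady-state peak Cmax,ss = C₀·R ≈ 30.417 × 1.0747 ≈ 32.689 mg/L.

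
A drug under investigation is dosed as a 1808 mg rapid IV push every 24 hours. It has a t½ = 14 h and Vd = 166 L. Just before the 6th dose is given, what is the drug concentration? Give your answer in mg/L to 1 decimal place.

4.8 mg/L

f = (1/2)^(τ/t½) = (1/2)^(24/14) ≈ 0.3048.
C₀ = D/Vd = 1808/166 ≈ 10.892 mg/L.
Before the 6th dose, 5 doses have been given. Superposition: Cmin = C₀·(f + f² + … + f^5).
≈ 10.892 × (0.3048 + 0.0929 + 0.0283 + 0.0086 + 0.0026) ≈ 10.892 × 0.4372 ≈ 4.762 mg/L.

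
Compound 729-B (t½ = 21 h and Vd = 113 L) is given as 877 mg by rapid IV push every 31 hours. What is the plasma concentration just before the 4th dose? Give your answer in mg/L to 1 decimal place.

f = (1/2)^(τ/t½) = (1/2)^(31/21) ≈ 0.3594.
C₀ = D/Vd = 877/113 ≈ 7.761 mg/L.
Before the 4th dose, 3 doses have been given. Superposition: Cmin = C₀·(f + f² + … + f^3).
≈ 7.761 × (0.3594 + 0.1292 + 0.0464) ≈ 7.761 × 0.5350 ≈ 4.152 mg/L.

4.2 mg/L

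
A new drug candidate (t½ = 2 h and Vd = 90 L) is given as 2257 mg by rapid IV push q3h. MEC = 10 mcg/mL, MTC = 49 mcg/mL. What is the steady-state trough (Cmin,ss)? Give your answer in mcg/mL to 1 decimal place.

Over one 3-h interval, 3/2 ≈ 1.5 half-lives elapse, leaving f ≈ 0.3536 of each dose.
Accumulation ratio R = 1/(1 − f) ≈ 1/0.6464 ≈ 1.5470.
Single-dose peak C₀ = D/Vd = 2257/90 ≈ 25.078 mcg/mL.
Steady-state peak Cmax,ss = C₀·R ≈ 25.078 × 1.5470 ≈ 38.796 mcg/mL.
Steady-state trough Cmin,ss = Cmax,ss·f ≈ 38.796 × 0.3536 ≈ 13.718 mcg/mL.
Trough 13.7 mcg/mL vs MEC 10 mcg/mL: adequate.

13.7 mcg/mL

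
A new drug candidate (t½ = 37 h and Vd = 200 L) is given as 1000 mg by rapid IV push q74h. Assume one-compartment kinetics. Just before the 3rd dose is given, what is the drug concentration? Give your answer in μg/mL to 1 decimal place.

f = (1/2)^(τ/t½) = (1/2)^(74/37) ≈ 0.2500.
C₀ = D/Vd = 1000/200 ≈ 5.000 μg/mL.
Before the 3rd dose, 2 doses have been given. Superposition: Cmin = C₀·(f + f²).
≈ 5.000 × (0.2500 + 0.0625) ≈ 5.000 × 0.3125 ≈ 1.562 μg/mL.

1.6 μg/mL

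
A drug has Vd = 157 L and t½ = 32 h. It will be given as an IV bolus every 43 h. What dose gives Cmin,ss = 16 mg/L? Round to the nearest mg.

τ/t½ = 43/32 ≈ 1.3438, so f = (1/2)^(43/32) ≈ 0.393995.
Cmin,ss = (D/Vd)·f/(1−f), so D = Cmin,ss·Vd·(1−f)/f.
D = 16 × 157 × (1−f)/f ≈ 16 × 157 × 1.53810 ≈ 3863.71 mg.

3864 mg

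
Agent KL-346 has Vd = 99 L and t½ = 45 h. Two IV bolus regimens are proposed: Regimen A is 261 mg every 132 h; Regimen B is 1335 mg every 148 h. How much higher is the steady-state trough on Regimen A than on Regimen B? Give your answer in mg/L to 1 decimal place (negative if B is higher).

-1.1 mg/L

Regimen A: f = (1/2)^(132/45) ≈ 0.1309; Cmin,ss = (261/99)·f/(1−f) ≈ 0.397 mg/L.
Regimen B: f = (1/2)^(148/45) ≈ 0.1023; Cmin,ss = (1335/99)·f/(1−f) ≈ 1.537 mg/L.
Difference ≈ 0.397 − 1.537 ≈ -1.140 mg/L.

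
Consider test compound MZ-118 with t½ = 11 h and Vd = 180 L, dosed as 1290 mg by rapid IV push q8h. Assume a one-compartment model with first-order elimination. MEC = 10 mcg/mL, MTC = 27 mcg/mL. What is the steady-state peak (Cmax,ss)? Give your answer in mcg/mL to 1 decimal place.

18.1 mcg/mL

τ/t½ = 8/11 ≈ 0.72727, so fraction remaining f = (1/2)^(8/11) ≈ 0.6040.
Accumulation ratio R = 1/(1 − f) ≈ 1/0.3960 ≈ 2.5253.
Single-dose peak C₀ = D/Vd = 1290/180 ≈ 7.167 mcg/mL.
Steady-state peak Cmax,ss = C₀·R ≈ 7.167 × 2.5253 ≈ 18.099 mcg/mL.
Peak 18.1 mcg/mL vs MTC 27 mcg/mL: below toxic threshold.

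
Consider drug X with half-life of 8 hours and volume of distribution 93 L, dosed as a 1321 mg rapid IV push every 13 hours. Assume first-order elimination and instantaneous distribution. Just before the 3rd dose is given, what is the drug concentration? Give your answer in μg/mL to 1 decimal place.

f = (1/2)^(τ/t½) = (1/2)^(13/8) ≈ 0.3242.
C₀ = D/Vd = 1321/93 ≈ 14.204 μg/mL.
Before the 3rd dose, 2 doses have been given. Superposition: Cmin = C₀·(f + f²).
≈ 14.204 × (0.3242 + 0.1051) ≈ 14.204 × 0.4293 ≈ 6.098 μg/mL.

6.1 μg/mL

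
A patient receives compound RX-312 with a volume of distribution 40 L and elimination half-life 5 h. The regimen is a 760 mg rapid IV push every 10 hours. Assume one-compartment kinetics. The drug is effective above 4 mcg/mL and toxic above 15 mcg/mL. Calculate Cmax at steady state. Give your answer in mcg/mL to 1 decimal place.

τ = 10 h = 2 half-lives, so f = (1/2)^2 = 0.25.
At steady state, R = 1/(1 − 0.25) = 4/3.
Single-dose peak C₀ = D/Vd = 760/40 = 19 mcg/mL.
Steady-state peak Cmax,ss = C₀·R = 19 × 4/3 ≈ 25.333 mcg/mL.
Peak 25.3 mcg/mL vs MTC 15 mcg/mL: exceeds toxic threshold.

25.3 mcg/mL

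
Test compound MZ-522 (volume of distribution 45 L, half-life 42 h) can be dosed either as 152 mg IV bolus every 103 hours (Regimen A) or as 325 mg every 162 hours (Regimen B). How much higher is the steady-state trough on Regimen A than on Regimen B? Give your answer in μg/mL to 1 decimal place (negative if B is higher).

Regimen A: f = (1/2)^(103/42) ≈ 0.1827; Cmin,ss = (152/45)·f/(1−f) ≈ 0.755 μg/mL.
Regimen B: f = (1/2)^(162/42) ≈ 0.0690; Cmin,ss = (325/45)·f/(1−f) ≈ 0.535 μg/mL.
Difference ≈ 0.755 − 0.535 ≈ 0.220 μg/mL.

0.2 μg/mL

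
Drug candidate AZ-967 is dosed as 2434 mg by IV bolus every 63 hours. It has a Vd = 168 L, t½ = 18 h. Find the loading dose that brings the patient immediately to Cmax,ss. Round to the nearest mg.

f = (1/2)^(63/18) ≈ 0.088388; accumulation ratio R = 1/(1−f) ≈ 1.09696.
Loading dose to hit Cmax,ss on first dose: D_load = D_maint·R ≈ 2434 × 1.09696 ≈ 2670.00 mg.

2670 mg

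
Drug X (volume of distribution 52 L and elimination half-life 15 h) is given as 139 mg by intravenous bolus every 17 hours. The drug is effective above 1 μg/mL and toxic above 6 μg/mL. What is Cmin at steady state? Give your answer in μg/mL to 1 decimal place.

Over one 17-h interval, 17/15 ≈ 1.1333 half-lives elapse, leaving f ≈ 0.4559 of each dose.
Single-dose peak C₀ = D/Vd = 139/52 ≈ 2.673 μg/mL.
Steady-state trough Cmin,ss = C₀·f/(1−f) ≈ 2.673 × 0.4559/0.5441 ≈ 2.240 μg/mL.
Trough 2.2 μg/mL vs MEC 1 μg/mL: adequate.

2.2 μg/mL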